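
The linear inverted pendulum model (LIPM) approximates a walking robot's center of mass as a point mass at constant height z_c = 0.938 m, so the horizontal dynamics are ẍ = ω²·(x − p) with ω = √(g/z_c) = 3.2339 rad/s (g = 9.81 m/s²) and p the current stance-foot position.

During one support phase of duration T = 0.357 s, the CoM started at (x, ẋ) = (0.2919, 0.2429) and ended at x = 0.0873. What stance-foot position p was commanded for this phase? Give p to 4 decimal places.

ωT = 3.2339·0.357 = 1.154502; cosh(ωT) = 1.743829, sinh(ωT) = 1.428615
x(T) = p + (x₀−p)·cosh(ωT) + (ẋ₀/ω)·sinh(ωT) ⇒ p·(1 − cosh) = x(T) − x₀·cosh − (ẋ₀/ω)·sinh
numerator   = 0.0873 − (0.2919)·1.743829 − (0.2429/3.2339)·1.428615 = -0.529028
denominator = 1 − 1.743829 = -0.743829
p = -0.529028 / -0.743829 = 0.7112

p = 0.7112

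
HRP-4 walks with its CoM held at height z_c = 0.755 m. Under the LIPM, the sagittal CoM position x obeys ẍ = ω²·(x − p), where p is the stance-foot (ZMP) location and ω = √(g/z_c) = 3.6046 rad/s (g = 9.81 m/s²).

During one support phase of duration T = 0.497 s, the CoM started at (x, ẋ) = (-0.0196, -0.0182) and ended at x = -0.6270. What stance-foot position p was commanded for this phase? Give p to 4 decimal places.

p = 0.2650

ωT = 3.6046·0.497 = 1.791486; cosh(ωT) = 3.082536, sinh(ωT) = 2.915824
x(T) = p + (x₀−p)·cosh(ωT) + (ẋ₀/ω)·sinh(ωT) ⇒ p·(1 − cosh) = x(T) − x₀·cosh − (ẋ₀/ω)·sinh
numerator   = -0.6270 − (-0.0196)·3.082536 − (-0.0182/3.6046)·2.915824 = -0.551860
denominator = 1 − 3.082536 = -2.082536
p = -0.551860 / -2.082536 = 0.2650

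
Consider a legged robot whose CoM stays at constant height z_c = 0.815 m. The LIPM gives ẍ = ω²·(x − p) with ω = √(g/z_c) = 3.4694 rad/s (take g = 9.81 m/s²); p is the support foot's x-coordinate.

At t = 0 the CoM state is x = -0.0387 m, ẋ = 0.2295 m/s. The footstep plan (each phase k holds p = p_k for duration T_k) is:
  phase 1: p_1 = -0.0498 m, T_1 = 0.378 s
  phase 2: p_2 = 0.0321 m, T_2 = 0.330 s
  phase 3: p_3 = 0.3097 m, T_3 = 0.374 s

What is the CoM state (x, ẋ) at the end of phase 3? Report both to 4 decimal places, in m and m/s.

phase 1: p=-0.0498, T=0.378, ωT=1.311433, cosh=1.990461, sinh=1.721028; start (x,ẋ)=(-0.038700, 0.229500) → end (x,ẋ)=(0.086140, 0.523088)
phase 2: p=0.0321, T=0.330, ωT=1.144902, cosh=1.730194, sinh=1.411939; start (x,ẋ)=(0.086140, 0.523088) → end (x,ẋ)=(0.338480, 1.169762)
phase 3: p=0.3097, T=0.374, ωT=1.297556, cosh=1.966769, sinh=1.693570; start (x,ẋ)=(0.338480, 1.169762) → end (x,ẋ)=(0.937317, 2.469754)

x = 0.9373, ẋ = 2.4698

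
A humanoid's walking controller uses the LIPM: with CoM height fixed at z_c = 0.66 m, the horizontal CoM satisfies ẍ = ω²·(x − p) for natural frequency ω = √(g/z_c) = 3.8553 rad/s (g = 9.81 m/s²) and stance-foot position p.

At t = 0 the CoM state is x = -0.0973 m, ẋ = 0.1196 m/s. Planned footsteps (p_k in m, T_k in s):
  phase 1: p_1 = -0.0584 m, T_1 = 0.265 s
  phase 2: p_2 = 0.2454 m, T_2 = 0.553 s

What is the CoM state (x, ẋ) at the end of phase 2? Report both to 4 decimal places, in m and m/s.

phase 1: p=-0.0584, T=0.265, ωT=1.021655, cosh=1.568893, sinh=1.208894; start (x,ẋ)=(-0.097300, 0.119600) → end (x,ẋ)=(-0.081927, 0.006340)
phase 2: p=0.2454, T=0.553, ωT=2.131981, cosh=4.275077, sinh=4.156475; start (x,ẋ)=(-0.081927, 0.006340) → end (x,ẋ)=(-1.147114, -5.218138)

x = -1.1471, ẋ = -5.2181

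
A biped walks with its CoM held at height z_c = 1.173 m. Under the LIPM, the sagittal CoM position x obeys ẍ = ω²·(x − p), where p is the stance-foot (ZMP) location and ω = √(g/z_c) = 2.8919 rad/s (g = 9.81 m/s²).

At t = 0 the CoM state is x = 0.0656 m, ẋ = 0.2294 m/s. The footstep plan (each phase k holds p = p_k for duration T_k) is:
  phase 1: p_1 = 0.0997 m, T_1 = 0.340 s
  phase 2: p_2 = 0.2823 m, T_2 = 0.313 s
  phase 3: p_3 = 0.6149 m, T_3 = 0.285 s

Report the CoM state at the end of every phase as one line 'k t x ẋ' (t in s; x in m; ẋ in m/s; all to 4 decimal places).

phase 1: p=0.0997, T=0.340, ωT=0.983246, cosh=1.523607, sinh=1.149512; start (x,ẋ)=(0.065600, 0.229400) → end (x,ẋ)=(0.138930, 0.236158)
phase 2: p=0.2823, T=0.313, ωT=0.905165, cosh=1.438407, sinh=1.033932; start (x,ẋ)=(0.138930, 0.236158) → end (x,ẋ)=(0.160508, -0.088989)
phase 3: p=0.6149, T=0.285, ωT=0.824191, cosh=1.359313, sinh=0.920724; start (x,ẋ)=(0.160508, -0.088989) → end (x,ẋ)=(-0.031093, -1.330846)

1 0.3400 0.1389 0.2362
2 0.6530 0.1605 -0.0890
3 0.9380 -0.0311 -1.3308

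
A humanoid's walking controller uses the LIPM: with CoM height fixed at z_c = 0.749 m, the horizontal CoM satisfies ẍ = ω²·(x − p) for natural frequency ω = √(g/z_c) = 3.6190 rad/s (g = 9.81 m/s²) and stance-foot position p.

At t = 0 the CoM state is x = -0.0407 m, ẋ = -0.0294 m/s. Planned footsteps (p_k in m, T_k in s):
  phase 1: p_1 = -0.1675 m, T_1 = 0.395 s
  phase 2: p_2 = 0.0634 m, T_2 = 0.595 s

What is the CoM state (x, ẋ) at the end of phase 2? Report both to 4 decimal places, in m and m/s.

phase 1: p=-0.1675, T=0.395, ωT=1.429505, cosh=2.208029, sinh=1.968602; start (x,ẋ)=(-0.040700, -0.029400) → end (x,ẋ)=(0.096486, 0.838454)
phase 2: p=0.0634, T=0.595, ωT=2.153305, cosh=4.364689, sinh=4.248589; start (x,ẋ)=(0.096486, 0.838454) → end (x,ẋ)=(1.192126, 4.168304)

x = 1.1921, ẋ = 4.1683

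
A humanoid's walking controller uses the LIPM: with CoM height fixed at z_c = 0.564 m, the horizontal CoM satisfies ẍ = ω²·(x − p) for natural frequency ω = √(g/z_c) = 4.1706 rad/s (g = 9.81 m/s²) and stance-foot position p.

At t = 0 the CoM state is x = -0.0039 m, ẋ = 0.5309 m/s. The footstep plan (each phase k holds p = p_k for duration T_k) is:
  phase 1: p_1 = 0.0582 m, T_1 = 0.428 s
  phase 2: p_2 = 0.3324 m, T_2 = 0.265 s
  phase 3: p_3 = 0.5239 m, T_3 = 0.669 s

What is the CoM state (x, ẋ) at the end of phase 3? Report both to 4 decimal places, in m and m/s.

phase 1: p=0.0582, T=0.428, ωT=1.785017, cosh=3.063737, sinh=2.895943; start (x,ẋ)=(-0.003900, 0.530900) → end (x,ẋ)=(0.236583, 0.876505)
phase 2: p=0.3324, T=0.265, ωT=1.105209, cosh=1.675499, sinh=1.344357; start (x,ẋ)=(0.236583, 0.876505) → end (x,ẋ)=(0.454393, 0.931361)
phase 3: p=0.5239, T=0.669, ωT=2.790131, cosh=8.172286, sinh=8.110873; start (x,ẋ)=(0.454393, 0.931361) → end (x,ẋ)=(1.767159, 5.260138)

x = 1.7672, ẋ = 5.2601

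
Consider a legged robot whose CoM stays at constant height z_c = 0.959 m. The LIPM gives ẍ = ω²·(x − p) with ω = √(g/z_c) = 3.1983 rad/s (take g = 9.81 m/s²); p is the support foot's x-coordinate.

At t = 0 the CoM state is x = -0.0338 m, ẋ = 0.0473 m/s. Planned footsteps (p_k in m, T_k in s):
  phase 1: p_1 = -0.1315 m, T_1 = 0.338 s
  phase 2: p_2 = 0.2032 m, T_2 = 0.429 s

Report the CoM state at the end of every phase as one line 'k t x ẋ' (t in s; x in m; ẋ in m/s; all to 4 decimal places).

phase 1: p=-0.1315, T=0.338, ωT=1.081025, cosh=1.643474, sinh=1.304227; start (x,ẋ)=(-0.033800, 0.047300) → end (x,ẋ)=(0.048356, 0.485273)
phase 2: p=0.2032, T=0.429, ωT=1.372071, cosh=2.098545, sinh=1.844963; start (x,ẋ)=(0.048356, 0.485273) → end (x,ẋ)=(0.158186, 0.104671)

1 0.3380 0.0484 0.4853
2 0.7670 0.1582 0.1047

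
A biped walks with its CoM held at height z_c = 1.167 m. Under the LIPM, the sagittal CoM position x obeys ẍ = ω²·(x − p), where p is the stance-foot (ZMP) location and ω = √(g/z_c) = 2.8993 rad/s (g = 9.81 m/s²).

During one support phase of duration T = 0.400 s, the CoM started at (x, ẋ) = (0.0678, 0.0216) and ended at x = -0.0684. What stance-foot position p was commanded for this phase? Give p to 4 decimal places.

p = 0.2633

ωT = 2.8993·0.400 = 1.159720; cosh(ωT) = 1.751307, sinh(ωT) = 1.437733
x(T) = p + (x₀−p)·cosh(ωT) + (ẋ₀/ω)·sinh(ωT) ⇒ p·(1 − cosh) = x(T) − x₀·cosh − (ẋ₀/ω)·sinh
numerator   = -0.0684 − (0.0678)·1.751307 − (0.0216/2.8993)·1.437733 = -0.197850
denominator = 1 − 1.751307 = -0.751307
p = -0.197850 / -0.751307 = 0.2633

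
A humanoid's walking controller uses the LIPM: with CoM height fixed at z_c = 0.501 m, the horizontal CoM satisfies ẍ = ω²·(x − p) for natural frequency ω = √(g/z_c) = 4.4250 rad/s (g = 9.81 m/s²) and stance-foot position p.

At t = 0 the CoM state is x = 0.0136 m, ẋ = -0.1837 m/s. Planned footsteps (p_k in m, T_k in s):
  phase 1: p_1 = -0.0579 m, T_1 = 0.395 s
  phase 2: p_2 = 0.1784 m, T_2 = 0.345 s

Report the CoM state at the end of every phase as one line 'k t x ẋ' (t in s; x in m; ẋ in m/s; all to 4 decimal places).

1 0.3950 0.0380 0.3374
2 0.7400 0.0073 -0.5487

phase 1: p=-0.0579, T=0.395, ωT=1.747875, cosh=2.958265, sinh=2.784122; start (x,ẋ)=(0.013600, -0.183700) → end (x,ẋ)=(0.038036, 0.337428)
phase 2: p=0.1784, T=0.345, ωT=1.526625, cosh=2.409942, sinh=2.192675; start (x,ẋ)=(0.038036, 0.337428) → end (x,ẋ)=(0.007332, -0.548716)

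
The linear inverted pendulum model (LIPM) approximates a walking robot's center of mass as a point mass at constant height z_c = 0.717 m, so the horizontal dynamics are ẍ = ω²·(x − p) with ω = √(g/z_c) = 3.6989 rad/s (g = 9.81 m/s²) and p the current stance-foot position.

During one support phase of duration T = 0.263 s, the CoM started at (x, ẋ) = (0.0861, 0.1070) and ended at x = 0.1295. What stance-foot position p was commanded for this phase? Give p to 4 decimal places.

p = 0.0654

ωT = 3.6989·0.263 = 0.972811; cosh(ωT) = 1.511694, sinh(ωT) = 1.133675
x(T) = p + (x₀−p)·cosh(ωT) + (ẋ₀/ω)·sinh(ωT) ⇒ p·(1 − cosh) = x(T) − x₀·cosh − (ẋ₀/ω)·sinh
numerator   = 0.1295 − (0.0861)·1.511694 − (0.1070/3.6989)·1.133675 = -0.033451
denominator = 1 − 1.511694 = -0.511694
p = -0.033451 / -0.511694 = 0.0654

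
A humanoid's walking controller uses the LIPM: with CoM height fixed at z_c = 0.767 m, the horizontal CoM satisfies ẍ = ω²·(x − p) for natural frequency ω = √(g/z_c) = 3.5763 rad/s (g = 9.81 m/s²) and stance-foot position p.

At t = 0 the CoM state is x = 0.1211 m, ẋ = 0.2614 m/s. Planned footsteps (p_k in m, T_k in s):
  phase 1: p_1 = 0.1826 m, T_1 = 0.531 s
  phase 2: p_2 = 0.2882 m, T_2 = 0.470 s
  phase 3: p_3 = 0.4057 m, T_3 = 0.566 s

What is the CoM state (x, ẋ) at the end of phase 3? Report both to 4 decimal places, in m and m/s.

x = -0.6210, ẋ = -3.6050

phase 1: p=0.1826, T=0.531, ωT=1.899015, cosh=3.414515, sinh=3.264799; start (x,ẋ)=(0.121100, 0.261400) → end (x,ẋ)=(0.211239, 0.174486)
phase 2: p=0.2882, T=0.470, ωT=1.680861, cosh=2.778196, sinh=2.591982; start (x,ẋ)=(0.211239, 0.174486) → end (x,ẋ)=(0.200849, -0.228649)
phase 3: p=0.4057, T=0.566, ωT=2.024186, cosh=3.851023, sinh=3.718922; start (x,ẋ)=(0.200849, -0.228649) → end (x,ẋ)=(-0.620953, -3.605044)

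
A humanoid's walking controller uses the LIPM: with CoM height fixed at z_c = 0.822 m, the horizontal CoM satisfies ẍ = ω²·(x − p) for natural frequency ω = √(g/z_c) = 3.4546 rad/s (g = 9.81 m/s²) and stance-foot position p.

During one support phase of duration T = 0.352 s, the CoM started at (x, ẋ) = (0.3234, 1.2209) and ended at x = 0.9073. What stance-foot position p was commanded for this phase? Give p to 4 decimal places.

ωT = 3.4546·0.352 = 1.216019; cosh(ωT) = 1.835069, sinh(ωT) = 1.538662
x(T) = p + (x₀−p)·cosh(ωT) + (ẋ₀/ω)·sinh(ωT) ⇒ p·(1 − cosh) = x(T) − x₀·cosh − (ẋ₀/ω)·sinh
numerator   = 0.9073 − (0.3234)·1.835069 − (1.2209/3.4546)·1.538662 = -0.229944
denominator = 1 − 1.835069 = -0.835069
p = -0.229944 / -0.835069 = 0.2754

p = 0.2754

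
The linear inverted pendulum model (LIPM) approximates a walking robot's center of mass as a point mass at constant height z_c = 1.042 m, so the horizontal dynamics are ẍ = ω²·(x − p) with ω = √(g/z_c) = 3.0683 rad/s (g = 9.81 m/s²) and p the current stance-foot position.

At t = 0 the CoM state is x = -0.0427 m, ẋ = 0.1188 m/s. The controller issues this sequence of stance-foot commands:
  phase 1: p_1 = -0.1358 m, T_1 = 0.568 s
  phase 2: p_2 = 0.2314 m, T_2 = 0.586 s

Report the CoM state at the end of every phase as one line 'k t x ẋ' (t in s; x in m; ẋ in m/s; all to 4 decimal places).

phase 1: p=-0.1358, T=0.568, ωT=1.742794, cosh=2.944158, sinh=2.769128; start (x,ẋ)=(-0.042700, 0.118800) → end (x,ẋ)=(0.245518, 1.140792)
phase 2: p=0.2314, T=0.586, ωT=1.798024, cosh=3.101665, sinh=2.936039; start (x,ẋ)=(0.245518, 1.140792) → end (x,ẋ)=(1.366805, 3.665534)

1 0.5680 0.2455 1.1408
2 1.1540 1.3668 3.6655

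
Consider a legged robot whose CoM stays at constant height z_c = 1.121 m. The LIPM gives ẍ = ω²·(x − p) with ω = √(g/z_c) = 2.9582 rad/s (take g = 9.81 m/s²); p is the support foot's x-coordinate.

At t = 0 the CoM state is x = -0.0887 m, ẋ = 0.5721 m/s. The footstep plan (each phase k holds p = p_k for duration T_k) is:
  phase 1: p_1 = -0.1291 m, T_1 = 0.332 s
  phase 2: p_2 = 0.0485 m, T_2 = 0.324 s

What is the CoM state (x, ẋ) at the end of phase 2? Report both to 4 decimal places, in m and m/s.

x = 0.5858, ẋ = 1.8560

phase 1: p=-0.1291, T=0.332, ωT=0.982122, cosh=1.522316, sinh=1.147801; start (x,ẋ)=(-0.088700, 0.572100) → end (x,ẋ)=(0.154380, 1.008092)
phase 2: p=0.0485, T=0.324, ωT=0.958457, cosh=1.495577, sinh=1.112092; start (x,ẋ)=(0.154380, 1.008092) → end (x,ẋ)=(0.585830, 1.856003)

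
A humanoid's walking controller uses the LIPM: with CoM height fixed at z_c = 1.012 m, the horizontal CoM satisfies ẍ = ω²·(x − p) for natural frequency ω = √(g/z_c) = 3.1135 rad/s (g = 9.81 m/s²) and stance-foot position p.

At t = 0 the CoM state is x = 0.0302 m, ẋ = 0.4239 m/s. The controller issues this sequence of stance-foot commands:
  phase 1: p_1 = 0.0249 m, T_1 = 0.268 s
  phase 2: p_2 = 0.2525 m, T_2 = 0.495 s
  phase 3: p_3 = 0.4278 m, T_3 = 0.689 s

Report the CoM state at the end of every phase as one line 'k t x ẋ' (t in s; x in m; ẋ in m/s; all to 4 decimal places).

1 0.2680 0.1594 0.5957
2 0.7630 0.4514 0.8089
3 1.4520 1.6247 3.8126

phase 1: p=0.0249, T=0.268, ωT=0.834418, cosh=1.368800, sinh=0.934673; start (x,ẋ)=(0.030200, 0.423900) → end (x,ẋ)=(0.159409, 0.595658)
phase 2: p=0.2525, T=0.495, ωT=1.541183, cosh=2.442119, sinh=2.227991; start (x,ẋ)=(0.159409, 0.595658) → end (x,ẋ)=(0.451409, 0.808912)
phase 3: p=0.4278, T=0.689, ωT=2.145201, cosh=4.330404, sinh=4.213359; start (x,ẋ)=(0.451409, 0.808912) → end (x,ẋ)=(1.624701, 3.812625)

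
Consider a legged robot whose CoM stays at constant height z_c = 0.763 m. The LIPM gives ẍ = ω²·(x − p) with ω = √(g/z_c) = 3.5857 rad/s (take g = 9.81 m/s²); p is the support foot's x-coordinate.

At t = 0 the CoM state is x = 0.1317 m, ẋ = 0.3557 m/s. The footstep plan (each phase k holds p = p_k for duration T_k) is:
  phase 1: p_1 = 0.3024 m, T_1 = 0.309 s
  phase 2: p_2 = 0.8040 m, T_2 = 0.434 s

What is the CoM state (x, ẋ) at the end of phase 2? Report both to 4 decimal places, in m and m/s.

x = -0.9605, ẋ = -5.8802

phase 1: p=0.3024, T=0.309, ωT=1.107981, cosh=1.679232, sinh=1.349007; start (x,ẋ)=(0.131700, 0.355700) → end (x,ẋ)=(0.149576, -0.228396)
phase 2: p=0.8040, T=0.434, ωT=1.556194, cosh=2.475840, sinh=2.264903; start (x,ẋ)=(0.149576, -0.228396) → end (x,ẋ)=(-0.960515, -5.880220)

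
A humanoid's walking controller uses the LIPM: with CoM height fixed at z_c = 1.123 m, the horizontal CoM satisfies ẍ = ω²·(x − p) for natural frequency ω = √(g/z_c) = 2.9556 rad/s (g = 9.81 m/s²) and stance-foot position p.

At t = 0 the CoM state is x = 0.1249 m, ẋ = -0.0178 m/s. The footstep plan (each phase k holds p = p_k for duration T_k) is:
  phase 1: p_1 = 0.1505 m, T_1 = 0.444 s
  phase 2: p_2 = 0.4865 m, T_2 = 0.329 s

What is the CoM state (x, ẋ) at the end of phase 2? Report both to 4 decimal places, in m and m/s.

phase 1: p=0.1505, T=0.444, ωT=1.312286, cosh=1.991931, sinh=1.722727; start (x,ẋ)=(0.124900, -0.017800) → end (x,ẋ)=(0.089132, -0.165804)
phase 2: p=0.4865, T=0.329, ωT=0.972392, cosh=1.511220, sinh=1.133043; start (x,ẋ)=(0.089132, -0.165804) → end (x,ẋ)=(-0.177573, -1.581282)

x = -0.1776, ẋ = -1.5813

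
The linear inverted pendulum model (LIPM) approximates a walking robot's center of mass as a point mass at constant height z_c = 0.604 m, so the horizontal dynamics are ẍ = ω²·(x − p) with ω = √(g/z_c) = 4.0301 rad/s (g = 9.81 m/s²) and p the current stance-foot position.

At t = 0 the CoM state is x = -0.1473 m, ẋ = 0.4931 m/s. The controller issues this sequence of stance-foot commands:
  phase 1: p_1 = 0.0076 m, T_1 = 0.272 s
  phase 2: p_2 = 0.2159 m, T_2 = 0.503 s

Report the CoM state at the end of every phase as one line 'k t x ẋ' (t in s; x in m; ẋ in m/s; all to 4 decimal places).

phase 1: p=0.0076, T=0.272, ωT=1.096187, cosh=1.663438, sinh=1.329295; start (x,ẋ)=(-0.147300, 0.493100) → end (x,ẋ)=(-0.087422, -0.009588)
phase 2: p=0.2159, T=0.503, ωT=2.027140, cosh=3.862028, sinh=3.730316; start (x,ẋ)=(-0.087422, -0.009588) → end (x,ẋ)=(-0.964411, -4.597028)

1 0.2720 -0.0874 -0.0096
2 0.7750 -0.9644 -4.5970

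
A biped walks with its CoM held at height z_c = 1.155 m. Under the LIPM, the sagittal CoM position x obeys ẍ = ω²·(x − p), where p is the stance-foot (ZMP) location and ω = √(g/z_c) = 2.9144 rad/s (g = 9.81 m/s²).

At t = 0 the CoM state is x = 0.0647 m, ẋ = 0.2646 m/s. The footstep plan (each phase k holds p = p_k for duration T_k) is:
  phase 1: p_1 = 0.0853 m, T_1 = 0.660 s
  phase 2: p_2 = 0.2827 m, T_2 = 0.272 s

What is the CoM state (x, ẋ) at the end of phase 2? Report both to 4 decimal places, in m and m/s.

x = 0.5470, ẋ = 1.0522

phase 1: p=0.0853, T=0.660, ωT=1.923504, cosh=3.495498, sinh=3.349403; start (x,ẋ)=(0.064700, 0.264600) → end (x,ẋ)=(0.317387, 0.723822)
phase 2: p=0.2827, T=0.272, ωT=0.792717, cosh=1.331002, sinh=0.878389; start (x,ẋ)=(0.317387, 0.723822) → end (x,ẋ)=(0.547025, 1.052206)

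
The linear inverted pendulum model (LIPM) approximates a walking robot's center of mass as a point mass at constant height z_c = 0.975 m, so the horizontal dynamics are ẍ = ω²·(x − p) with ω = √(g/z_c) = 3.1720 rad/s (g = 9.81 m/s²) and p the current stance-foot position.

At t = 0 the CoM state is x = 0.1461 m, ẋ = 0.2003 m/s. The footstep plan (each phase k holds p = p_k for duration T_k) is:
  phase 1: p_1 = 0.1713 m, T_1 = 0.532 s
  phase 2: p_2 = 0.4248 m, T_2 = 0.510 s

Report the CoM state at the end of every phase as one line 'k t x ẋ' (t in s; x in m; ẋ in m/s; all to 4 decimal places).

phase 1: p=0.1713, T=0.532, ωT=1.687504, cosh=2.795476, sinh=2.610495; start (x,ẋ)=(0.146100, 0.200300) → end (x,ẋ)=(0.265697, 0.351265)
phase 2: p=0.4248, T=0.510, ωT=1.617720, cosh=2.619966, sinh=2.421616; start (x,ẋ)=(0.265697, 0.351265) → end (x,ẋ)=(0.276124, -0.301824)

1 0.5320 0.2657 0.3513
2 1.0420 0.2761 -0.3018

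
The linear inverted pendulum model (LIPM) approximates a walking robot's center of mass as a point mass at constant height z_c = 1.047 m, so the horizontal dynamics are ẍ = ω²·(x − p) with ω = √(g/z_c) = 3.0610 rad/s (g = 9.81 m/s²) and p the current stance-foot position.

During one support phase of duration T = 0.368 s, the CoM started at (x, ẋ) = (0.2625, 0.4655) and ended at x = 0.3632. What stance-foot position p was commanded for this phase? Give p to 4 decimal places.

ωT = 3.0610·0.368 = 1.126448; cosh(ωT) = 1.704431, sinh(ωT) = 1.380249
x(T) = p + (x₀−p)·cosh(ωT) + (ẋ₀/ω)·sinh(ωT) ⇒ p·(1 − cosh) = x(T) − x₀·cosh − (ẋ₀/ω)·sinh
numerator   = 0.3632 − (0.2625)·1.704431 − (0.4655/3.0610)·1.380249 = -0.294114
denominator = 1 − 1.704431 = -0.704431
p = -0.294114 / -0.704431 = 0.4175

p = 0.4175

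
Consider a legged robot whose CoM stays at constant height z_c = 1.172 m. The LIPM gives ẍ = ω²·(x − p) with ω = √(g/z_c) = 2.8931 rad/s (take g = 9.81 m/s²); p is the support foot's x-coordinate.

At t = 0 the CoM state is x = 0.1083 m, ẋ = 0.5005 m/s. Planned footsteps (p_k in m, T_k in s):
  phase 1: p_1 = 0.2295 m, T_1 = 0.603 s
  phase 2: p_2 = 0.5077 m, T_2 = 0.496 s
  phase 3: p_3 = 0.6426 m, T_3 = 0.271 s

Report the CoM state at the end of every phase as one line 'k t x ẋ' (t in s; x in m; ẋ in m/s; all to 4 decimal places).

phase 1: p=0.2295, T=0.603, ωT=1.744539, cosh=2.948995, sinh=2.774269; start (x,ẋ)=(0.108300, 0.500500) → end (x,ẋ)=(0.352024, 0.503192)
phase 2: p=0.5077, T=0.496, ωT=1.434978, cosh=2.218836, sinh=1.980715; start (x,ẋ)=(0.352024, 0.503192) → end (x,ẋ)=(0.506784, 0.224415)
phase 3: p=0.6426, T=0.271, ωT=0.784030, cosh=1.323422, sinh=0.866860; start (x,ẋ)=(0.506784, 0.224415) → end (x,ẋ)=(0.530099, -0.043619)

1 0.6030 0.3520 0.5032
2 1.0990 0.5068 0.2244
3 1.3700 0.5301 -0.0436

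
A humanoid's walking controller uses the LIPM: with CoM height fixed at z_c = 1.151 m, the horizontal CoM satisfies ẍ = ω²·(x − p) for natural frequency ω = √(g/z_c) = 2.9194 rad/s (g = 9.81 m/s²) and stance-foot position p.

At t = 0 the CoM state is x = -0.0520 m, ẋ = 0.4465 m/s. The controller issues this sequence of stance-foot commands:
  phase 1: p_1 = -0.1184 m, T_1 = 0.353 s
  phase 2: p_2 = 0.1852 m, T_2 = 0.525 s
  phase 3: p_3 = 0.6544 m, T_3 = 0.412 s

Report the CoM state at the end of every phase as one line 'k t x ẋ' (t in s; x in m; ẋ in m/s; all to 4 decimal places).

1 0.3530 0.1735 0.9424
2 0.8780 0.8694 2.2084
3 1.2900 2.1904 4.9589

phase 1: p=-0.1184, T=0.353, ωT=1.030548, cosh=1.579707, sinh=1.222895; start (x,ẋ)=(-0.052000, 0.446500) → end (x,ẋ)=(0.173525, 0.942395)
phase 2: p=0.1852, T=0.525, ωT=1.532685, cosh=2.423274, sinh=2.207319; start (x,ẋ)=(0.173525, 0.942395) → end (x,ẋ)=(0.869441, 2.208447)
phase 3: p=0.6544, T=0.412, ωT=1.202793, cosh=1.814878, sinh=1.514524; start (x,ẋ)=(0.869441, 2.208447) → end (x,ẋ)=(2.190369, 4.958865)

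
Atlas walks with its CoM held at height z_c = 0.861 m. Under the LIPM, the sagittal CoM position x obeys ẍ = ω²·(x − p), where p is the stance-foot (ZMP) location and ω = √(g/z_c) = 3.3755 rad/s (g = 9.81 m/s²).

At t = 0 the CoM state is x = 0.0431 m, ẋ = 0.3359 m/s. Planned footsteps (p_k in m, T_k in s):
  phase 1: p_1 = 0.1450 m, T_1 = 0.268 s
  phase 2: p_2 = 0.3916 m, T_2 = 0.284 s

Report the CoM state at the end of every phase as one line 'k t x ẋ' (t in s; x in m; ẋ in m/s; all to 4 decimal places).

phase 1: p=0.1450, T=0.268, ωT=0.904634, cosh=1.437859, sinh=1.033169; start (x,ẋ)=(0.043100, 0.335900) → end (x,ẋ)=(0.101294, 0.127604)
phase 2: p=0.3916, T=0.284, ωT=0.958642, cosh=1.495783, sinh=1.112369; start (x,ẋ)=(0.101294, 0.127604) → end (x,ẋ)=(-0.000584, -0.899173)

1 0.2680 0.1013 0.1276
2 0.5520 -0.0006 -0.8992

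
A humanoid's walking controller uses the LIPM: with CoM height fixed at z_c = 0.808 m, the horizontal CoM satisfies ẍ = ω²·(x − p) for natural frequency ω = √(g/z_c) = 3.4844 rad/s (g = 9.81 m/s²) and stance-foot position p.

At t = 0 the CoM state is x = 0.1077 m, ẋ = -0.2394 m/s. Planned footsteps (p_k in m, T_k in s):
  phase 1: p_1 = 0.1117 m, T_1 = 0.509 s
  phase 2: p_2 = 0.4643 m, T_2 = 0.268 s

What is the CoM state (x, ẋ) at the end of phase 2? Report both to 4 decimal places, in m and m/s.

x = -0.5963, ẋ = -3.2277

phase 1: p=0.1117, T=0.509, ωT=1.773560, cosh=3.030758, sinh=2.861030; start (x,ẋ)=(0.107700, -0.239400) → end (x,ẋ)=(-0.096994, -0.765439)
phase 2: p=0.4643, T=0.268, ωT=0.933819, cosh=1.468629, sinh=1.075579; start (x,ẋ)=(-0.096994, -0.765439) → end (x,ẋ)=(-0.596311, -3.227733)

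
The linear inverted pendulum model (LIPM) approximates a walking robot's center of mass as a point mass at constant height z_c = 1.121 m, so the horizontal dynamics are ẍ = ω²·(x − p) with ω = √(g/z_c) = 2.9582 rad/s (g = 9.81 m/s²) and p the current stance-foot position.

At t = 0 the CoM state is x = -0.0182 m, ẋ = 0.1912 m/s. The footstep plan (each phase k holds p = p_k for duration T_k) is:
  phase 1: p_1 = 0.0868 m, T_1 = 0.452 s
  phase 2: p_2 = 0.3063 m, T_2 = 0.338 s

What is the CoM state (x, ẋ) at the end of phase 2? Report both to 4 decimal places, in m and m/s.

x = -0.2495, ẋ = -1.3567

phase 1: p=0.0868, T=0.452, ωT=1.337106, cosh=2.035307, sinh=1.772702; start (x,ẋ)=(-0.018200, 0.191200) → end (x,ẋ)=(-0.012331, -0.161470)
phase 2: p=0.3063, T=0.338, ωT=0.999872, cosh=1.542930, sinh=1.175003; start (x,ẋ)=(-0.012331, -0.161470) → end (x,ẋ)=(-0.249461, -1.356663)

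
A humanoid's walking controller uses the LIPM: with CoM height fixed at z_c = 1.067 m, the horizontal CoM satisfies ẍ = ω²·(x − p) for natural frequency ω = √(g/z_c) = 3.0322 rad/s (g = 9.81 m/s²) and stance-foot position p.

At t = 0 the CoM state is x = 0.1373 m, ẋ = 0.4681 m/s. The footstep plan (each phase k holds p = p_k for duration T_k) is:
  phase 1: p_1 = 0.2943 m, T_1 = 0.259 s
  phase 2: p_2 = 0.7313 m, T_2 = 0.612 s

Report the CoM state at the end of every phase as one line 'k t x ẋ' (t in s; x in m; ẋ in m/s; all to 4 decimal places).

1 0.2590 0.2204 0.2065
2 0.8710 -0.7299 -4.1563

phase 1: p=0.2943, T=0.259, ωT=0.785340, cosh=1.324558, sinh=0.868594; start (x,ẋ)=(0.137300, 0.468100) → end (x,ẋ)=(0.220435, 0.206527)
phase 2: p=0.7313, T=0.612, ωT=1.855706, cosh=3.276279, sinh=3.119936; start (x,ẋ)=(0.220435, 0.206527) → end (x,ẋ)=(-0.729934, -4.156284)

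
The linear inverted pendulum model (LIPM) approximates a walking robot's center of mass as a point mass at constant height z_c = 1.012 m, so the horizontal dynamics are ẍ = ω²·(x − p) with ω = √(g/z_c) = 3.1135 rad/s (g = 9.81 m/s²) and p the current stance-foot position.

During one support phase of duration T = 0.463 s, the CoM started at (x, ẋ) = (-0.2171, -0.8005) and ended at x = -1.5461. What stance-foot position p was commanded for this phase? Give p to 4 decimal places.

p = 0.4453

ωT = 3.1135·0.463 = 1.441551; cosh(ωT) = 2.231903, sinh(ωT) = 1.995342
x(T) = p + (x₀−p)·cosh(ωT) + (ẋ₀/ω)·sinh(ωT) ⇒ p·(1 − cosh) = x(T) − x₀·cosh − (ẋ₀/ω)·sinh
numerator   = -1.5461 − (-0.2171)·2.231903 − (-0.8005/3.1135)·1.995342 = -0.548539
denominator = 1 − 2.231903 = -1.231903
p = -0.548539 / -1.231903 = 0.4453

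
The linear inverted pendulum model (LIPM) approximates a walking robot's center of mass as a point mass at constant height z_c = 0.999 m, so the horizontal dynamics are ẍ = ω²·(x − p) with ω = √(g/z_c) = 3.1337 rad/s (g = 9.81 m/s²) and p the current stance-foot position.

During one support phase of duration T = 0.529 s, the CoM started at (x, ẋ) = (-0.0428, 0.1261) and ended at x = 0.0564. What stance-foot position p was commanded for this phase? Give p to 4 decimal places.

ωT = 3.1337·0.529 = 1.657727; cosh(ωT) = 2.718972, sinh(ωT) = 2.528400
x(T) = p + (x₀−p)·cosh(ωT) + (ẋ₀/ω)·sinh(ωT) ⇒ p·(1 − cosh) = x(T) − x₀·cosh − (ẋ₀/ω)·sinh
numerator   = 0.0564 − (-0.0428)·2.718972 − (0.1261/3.1337)·2.528400 = 0.071029
denominator = 1 − 2.718972 = -1.718972
p = 0.071029 / -1.718972 = -0.0413

p = -0.0413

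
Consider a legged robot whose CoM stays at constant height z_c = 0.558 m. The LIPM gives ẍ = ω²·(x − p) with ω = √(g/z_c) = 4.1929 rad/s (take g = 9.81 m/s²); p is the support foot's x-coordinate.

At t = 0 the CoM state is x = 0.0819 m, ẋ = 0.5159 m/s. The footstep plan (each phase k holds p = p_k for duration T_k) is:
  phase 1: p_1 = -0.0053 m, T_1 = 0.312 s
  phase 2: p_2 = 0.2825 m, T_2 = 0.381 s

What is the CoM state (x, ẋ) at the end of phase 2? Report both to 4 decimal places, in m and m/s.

phase 1: p=-0.0053, T=0.312, ωT=1.308185, cosh=1.984881, sinh=1.714571; start (x,ẋ)=(0.081900, 0.515900) → end (x,ẋ)=(0.378745, 1.650883)
phase 2: p=0.2825, T=0.381, ωT=1.597495, cosh=2.571522, sinh=2.369119; start (x,ẋ)=(0.378745, 1.650883) → end (x,ẋ)=(1.462796, 5.201327)

x = 1.4628, ẋ = 5.2013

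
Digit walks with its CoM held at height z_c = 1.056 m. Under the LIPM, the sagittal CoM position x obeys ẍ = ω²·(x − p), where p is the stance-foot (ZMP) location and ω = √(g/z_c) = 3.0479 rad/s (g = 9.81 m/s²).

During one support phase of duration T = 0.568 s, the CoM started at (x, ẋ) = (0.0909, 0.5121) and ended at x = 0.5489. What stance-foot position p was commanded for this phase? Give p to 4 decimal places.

ωT = 3.0479·0.568 = 1.731207; cosh(ωT) = 2.912269, sinh(ωT) = 2.735198
x(T) = p + (x₀−p)·cosh(ωT) + (ẋ₀/ω)·sinh(ωT) ⇒ p·(1 − cosh) = x(T) − x₀·cosh − (ẋ₀/ω)·sinh
numerator   = 0.5489 − (0.0909)·2.912269 − (0.5121/3.0479)·2.735198 = -0.175386
denominator = 1 − 2.912269 = -1.912269
p = -0.175386 / -1.912269 = 0.0917

p = 0.0917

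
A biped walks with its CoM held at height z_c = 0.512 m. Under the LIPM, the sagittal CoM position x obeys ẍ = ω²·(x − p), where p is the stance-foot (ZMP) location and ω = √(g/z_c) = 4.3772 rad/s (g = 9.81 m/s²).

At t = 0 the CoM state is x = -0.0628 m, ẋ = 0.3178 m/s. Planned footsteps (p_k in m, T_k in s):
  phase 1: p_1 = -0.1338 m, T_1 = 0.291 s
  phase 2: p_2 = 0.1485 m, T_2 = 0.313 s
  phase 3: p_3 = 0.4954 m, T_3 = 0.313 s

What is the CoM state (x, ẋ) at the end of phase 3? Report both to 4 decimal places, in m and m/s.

phase 1: p=-0.1338, T=0.291, ωT=1.273765, cosh=1.927031, sinh=1.647254; start (x,ẋ)=(-0.062800, 0.317800) → end (x,ẋ)=(0.122616, 1.124346)
phase 2: p=0.1485, T=0.313, ωT=1.370064, cosh=2.094846, sinh=1.840755; start (x,ẋ)=(0.122616, 1.124346) → end (x,ẋ)=(0.567100, 2.146772)
phase 3: p=0.4954, T=0.313, ωT=1.370064, cosh=2.094846, sinh=1.840755; start (x,ẋ)=(0.567100, 2.146772) → end (x,ẋ)=(1.548389, 5.074871)

x = 1.5484, ẋ = 5.0749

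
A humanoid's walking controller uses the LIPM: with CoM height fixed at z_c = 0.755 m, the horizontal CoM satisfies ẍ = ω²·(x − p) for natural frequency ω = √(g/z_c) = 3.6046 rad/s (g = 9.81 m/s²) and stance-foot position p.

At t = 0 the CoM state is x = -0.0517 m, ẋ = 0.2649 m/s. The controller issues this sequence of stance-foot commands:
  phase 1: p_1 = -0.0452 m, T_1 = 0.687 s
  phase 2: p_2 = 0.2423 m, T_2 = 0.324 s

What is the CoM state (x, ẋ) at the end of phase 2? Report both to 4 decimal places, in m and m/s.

x = 1.0157, ẋ = 3.1175

phase 1: p=-0.0452, T=0.687, ωT=2.476360, cosh=5.990964, sinh=5.906916; start (x,ẋ)=(-0.051700, 0.264900) → end (x,ẋ)=(0.349955, 1.448608)
phase 2: p=0.2423, T=0.324, ωT=1.167890, cosh=1.763113, sinh=1.452090; start (x,ẋ)=(0.349955, 1.448608) → end (x,ẋ)=(1.015670, 3.117545)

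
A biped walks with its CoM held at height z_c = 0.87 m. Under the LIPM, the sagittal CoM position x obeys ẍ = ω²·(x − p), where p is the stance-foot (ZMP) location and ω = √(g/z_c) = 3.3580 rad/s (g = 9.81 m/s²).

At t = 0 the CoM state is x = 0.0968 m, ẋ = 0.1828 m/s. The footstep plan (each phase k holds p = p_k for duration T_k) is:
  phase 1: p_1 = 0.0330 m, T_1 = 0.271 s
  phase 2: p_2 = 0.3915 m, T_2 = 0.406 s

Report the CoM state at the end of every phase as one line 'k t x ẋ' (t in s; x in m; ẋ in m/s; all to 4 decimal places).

1 0.2710 0.1818 0.4869
2 0.6770 0.2196 -0.2727

phase 1: p=0.0330, T=0.271, ωT=0.910018, cosh=1.443442, sinh=1.040925; start (x,ẋ)=(0.096800, 0.182800) → end (x,ẋ)=(0.181757, 0.486869)
phase 2: p=0.3915, T=0.406, ωT=1.363348, cosh=2.082531, sinh=1.826728; start (x,ẋ)=(0.181757, 0.486869) → end (x,ẋ)=(0.219556, -0.272677)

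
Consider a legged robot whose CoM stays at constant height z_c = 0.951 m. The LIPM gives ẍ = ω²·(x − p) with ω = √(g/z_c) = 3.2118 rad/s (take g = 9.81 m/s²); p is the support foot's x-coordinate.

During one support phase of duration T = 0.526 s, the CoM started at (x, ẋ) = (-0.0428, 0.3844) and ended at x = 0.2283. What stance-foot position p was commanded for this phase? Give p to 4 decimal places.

p = -0.0195

ωT = 3.2118·0.526 = 1.689407; cosh(ωT) = 2.800448, sinh(ωT) = 2.615819
x(T) = p + (x₀−p)·cosh(ωT) + (ẋ₀/ω)·sinh(ωT) ⇒ p·(1 − cosh) = x(T) − x₀·cosh − (ẋ₀/ω)·sinh
numerator   = 0.2283 − (-0.0428)·2.800448 − (0.3844/3.2118)·2.615819 = 0.035088
denominator = 1 − 2.800448 = -1.800448
p = 0.035088 / -1.800448 = -0.0195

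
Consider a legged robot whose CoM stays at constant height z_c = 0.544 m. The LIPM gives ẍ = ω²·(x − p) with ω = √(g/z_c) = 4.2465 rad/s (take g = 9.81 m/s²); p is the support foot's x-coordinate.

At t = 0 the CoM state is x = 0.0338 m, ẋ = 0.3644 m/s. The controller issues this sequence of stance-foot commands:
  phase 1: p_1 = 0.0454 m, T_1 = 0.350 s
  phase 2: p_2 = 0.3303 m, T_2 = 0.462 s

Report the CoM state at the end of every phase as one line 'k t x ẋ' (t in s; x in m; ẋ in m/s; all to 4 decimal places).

phase 1: p=0.0454, T=0.350, ωT=1.486275, cosh=2.323406, sinh=2.097192; start (x,ẋ)=(0.033800, 0.364400) → end (x,ẋ)=(0.198412, 0.743343)
phase 2: p=0.3303, T=0.462, ωT=1.961883, cosh=3.626651, sinh=3.486057; start (x,ẋ)=(0.198412, 0.743343) → end (x,ẋ)=(0.462218, 0.743441)

1 0.3500 0.1984 0.7433
2 0.8120 0.4622 0.7434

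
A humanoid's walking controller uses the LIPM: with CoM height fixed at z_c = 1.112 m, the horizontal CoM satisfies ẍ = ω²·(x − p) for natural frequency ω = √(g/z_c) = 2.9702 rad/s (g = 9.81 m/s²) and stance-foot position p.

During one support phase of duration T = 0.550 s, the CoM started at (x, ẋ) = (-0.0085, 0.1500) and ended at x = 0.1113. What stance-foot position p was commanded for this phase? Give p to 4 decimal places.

ωT = 2.9702·0.550 = 1.633610; cosh(ωT) = 2.658778, sinh(ωT) = 2.463555
x(T) = p + (x₀−p)·cosh(ωT) + (ẋ₀/ω)·sinh(ωT) ⇒ p·(1 − cosh) = x(T) − x₀·cosh − (ẋ₀/ω)·sinh
numerator   = 0.1113 − (-0.0085)·2.658778 − (0.1500/2.9702)·2.463555 = 0.009486
denominator = 1 − 2.658778 = -1.658778
p = 0.009486 / -1.658778 = -0.0057

p = -0.0057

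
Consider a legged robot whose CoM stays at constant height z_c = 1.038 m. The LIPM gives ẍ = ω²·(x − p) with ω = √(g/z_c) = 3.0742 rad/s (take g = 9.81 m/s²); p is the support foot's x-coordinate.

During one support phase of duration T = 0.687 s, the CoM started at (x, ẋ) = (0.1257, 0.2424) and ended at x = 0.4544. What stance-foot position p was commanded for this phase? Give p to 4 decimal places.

p = 0.1233

ωT = 3.0742·0.687 = 2.111975; cosh(ωT) = 4.192775, sinh(ωT) = 4.071776
x(T) = p + (x₀−p)·cosh(ωT) + (ẋ₀/ω)·sinh(ωT) ⇒ p·(1 − cosh) = x(T) − x₀·cosh − (ẋ₀/ω)·sinh
numerator   = 0.4544 − (0.1257)·4.192775 − (0.2424/3.0742)·4.071776 = -0.393690
denominator = 1 − 4.192775 = -3.192775
p = -0.393690 / -3.192775 = 0.1233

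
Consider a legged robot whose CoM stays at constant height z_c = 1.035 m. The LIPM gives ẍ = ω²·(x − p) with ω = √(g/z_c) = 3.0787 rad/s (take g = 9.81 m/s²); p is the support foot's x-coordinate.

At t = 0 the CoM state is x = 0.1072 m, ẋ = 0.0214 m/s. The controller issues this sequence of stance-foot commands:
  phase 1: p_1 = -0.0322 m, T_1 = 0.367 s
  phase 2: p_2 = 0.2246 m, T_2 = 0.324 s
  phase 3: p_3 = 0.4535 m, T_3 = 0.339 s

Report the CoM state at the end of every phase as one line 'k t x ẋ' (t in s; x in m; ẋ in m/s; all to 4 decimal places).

1 0.3670 0.2157 0.6315
2 0.6910 0.4511 0.9404
3 1.0300 0.8296 1.4918

phase 1: p=-0.0322, T=0.367, ωT=1.129883, cosh=1.709183, sinh=1.386111; start (x,ẋ)=(0.107200, 0.021400) → end (x,ẋ)=(0.215695, 0.631455)
phase 2: p=0.2246, T=0.324, ωT=0.997499, cosh=1.540146, sinh=1.171345; start (x,ẋ)=(0.215695, 0.631455) → end (x,ẋ)=(0.451133, 0.940419)
phase 3: p=0.4535, T=0.339, ωT=1.043679, cosh=1.595901, sinh=1.243745; start (x,ẋ)=(0.451133, 0.940419) → end (x,ẋ)=(0.829636, 1.491752)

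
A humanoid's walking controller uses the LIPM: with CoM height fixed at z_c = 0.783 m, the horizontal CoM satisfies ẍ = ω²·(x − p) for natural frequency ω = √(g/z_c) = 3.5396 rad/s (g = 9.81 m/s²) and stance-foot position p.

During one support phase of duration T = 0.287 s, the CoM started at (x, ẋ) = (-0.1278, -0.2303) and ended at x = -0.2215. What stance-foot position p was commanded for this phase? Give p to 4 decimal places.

ωT = 3.5396·0.287 = 1.015865; cosh(ωT) = 1.561920, sinh(ωT) = 1.199831
x(T) = p + (x₀−p)·cosh(ωT) + (ẋ₀/ω)·sinh(ωT) ⇒ p·(1 − cosh) = x(T) − x₀·cosh − (ẋ₀/ω)·sinh
numerator   = -0.2215 − (-0.1278)·1.561920 − (-0.2303/3.5396)·1.199831 = 0.056179
denominator = 1 − 1.561920 = -0.561920
p = 0.056179 / -0.561920 = -0.1000

p = -0.1000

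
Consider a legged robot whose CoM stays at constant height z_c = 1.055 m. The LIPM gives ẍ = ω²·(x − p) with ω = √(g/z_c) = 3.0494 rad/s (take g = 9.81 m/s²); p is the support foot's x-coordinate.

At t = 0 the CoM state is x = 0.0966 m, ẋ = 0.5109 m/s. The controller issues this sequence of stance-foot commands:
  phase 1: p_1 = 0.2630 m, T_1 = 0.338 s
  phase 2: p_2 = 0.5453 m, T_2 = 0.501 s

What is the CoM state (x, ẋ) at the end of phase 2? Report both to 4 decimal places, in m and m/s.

x = -0.1413, ẋ = -1.8280

phase 1: p=0.2630, T=0.338, ωT=1.030697, cosh=1.579889, sinh=1.223131; start (x,ẋ)=(0.096600, 0.510900) → end (x,ẋ)=(0.205031, 0.186524)
phase 2: p=0.5453, T=0.501, ωT=1.527749, cosh=2.412409, sinh=2.195386; start (x,ẋ)=(0.205031, 0.186524) → end (x,ẋ)=(-0.141281, -1.827994)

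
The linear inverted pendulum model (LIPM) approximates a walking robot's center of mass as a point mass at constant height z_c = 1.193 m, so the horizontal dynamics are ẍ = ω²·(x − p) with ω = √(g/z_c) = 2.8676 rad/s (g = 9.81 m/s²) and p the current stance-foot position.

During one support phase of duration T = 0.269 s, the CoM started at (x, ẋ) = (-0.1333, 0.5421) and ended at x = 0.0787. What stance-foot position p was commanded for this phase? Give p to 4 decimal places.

p = -0.2974

ωT = 2.8676·0.269 = 0.771384; cosh(ωT) = 1.312565, sinh(ωT) = 0.850193
x(T) = p + (x₀−p)·cosh(ωT) + (ẋ₀/ω)·sinh(ωT) ⇒ p·(1 − cosh) = x(T) − x₀·cosh − (ẋ₀/ω)·sinh
numerator   = 0.0787 − (-0.1333)·1.312565 − (0.5421/2.8676)·0.850193 = 0.092942
denominator = 1 − 1.312565 = -0.312565
p = 0.092942 / -0.312565 = -0.2974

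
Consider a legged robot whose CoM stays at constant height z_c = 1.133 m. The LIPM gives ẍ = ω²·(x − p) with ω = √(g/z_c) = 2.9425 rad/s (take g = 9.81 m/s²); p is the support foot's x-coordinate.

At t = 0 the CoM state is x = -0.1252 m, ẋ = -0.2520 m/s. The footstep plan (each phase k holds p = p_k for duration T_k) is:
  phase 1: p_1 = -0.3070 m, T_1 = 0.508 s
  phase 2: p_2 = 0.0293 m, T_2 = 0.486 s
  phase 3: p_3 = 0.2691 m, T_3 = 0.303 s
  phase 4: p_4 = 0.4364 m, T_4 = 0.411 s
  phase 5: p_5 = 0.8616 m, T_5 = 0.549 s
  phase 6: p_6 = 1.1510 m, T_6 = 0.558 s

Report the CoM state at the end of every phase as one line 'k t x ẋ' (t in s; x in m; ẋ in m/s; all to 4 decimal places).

phase 1: p=-0.3070, T=0.508, ωT=1.494790, cosh=2.341348, sinh=2.117052; start (x,ẋ)=(-0.125200, -0.252000) → end (x,ẋ)=(-0.062650, 0.542490)
phase 2: p=0.0293, T=0.486, ωT=1.430055, cosh=2.209112, sinh=1.969817; start (x,ẋ)=(-0.062650, 0.542490) → end (x,ẋ)=(0.189334, 0.665460)
phase 3: p=0.2691, T=0.303, ωT=0.891577, cosh=1.424491, sinh=1.014483; start (x,ẋ)=(0.189334, 0.665460) → end (x,ẋ)=(0.384904, 0.709830)
phase 4: p=0.4364, T=0.411, ωT=1.209367, cosh=1.824875, sinh=1.526489; start (x,ẋ)=(0.384904, 0.709830) → end (x,ẋ)=(0.710666, 1.064046)
phase 5: p=0.8616, T=0.549, ωT=1.615433, cosh=2.614434, sinh=2.415629; start (x,ẋ)=(0.710666, 1.064046) → end (x,ẋ)=(1.340517, 1.709045)
phase 6: p=1.1510, T=0.558, ωT=1.641915, cosh=2.679330, sinh=2.485721; start (x,ẋ)=(1.340517, 1.709045) → end (x,ẋ)=(3.102521, 5.965270)

1 0.5080 -0.0627 0.5425
2 0.9940 0.1893 0.6655
3 1.2970 0.3849 0.7098
4 1.7080 0.7107 1.0640
5 2.2570 1.3405 1.7090
6 2.8150 3.1025 5.9653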